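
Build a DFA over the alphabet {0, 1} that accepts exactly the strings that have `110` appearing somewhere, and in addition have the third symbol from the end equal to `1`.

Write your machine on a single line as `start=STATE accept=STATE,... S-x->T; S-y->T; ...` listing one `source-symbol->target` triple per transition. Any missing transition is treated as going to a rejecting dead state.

Build one automaton per condition and run them in lockstep. The first has 4 states tracking whether and how much of `110` has been seen; the second has 15 states tracking the last 3 symbols read. A product state is a pair (one from each), accepting exactly when both do. Equivalent product states are then merged.
With 11 states:
       0  1 
>  A   A  B 
   B   A  C 
   C   D  C 
 * D   E  F 
 * E   G  H 
 * F   I  J 
   G   G  H 
   H   I  J 
   I   E  F 
   J   D  K 
 * K   D  K 
(> = start, * = accepting)

start=A; accept=D,E,F,K; A-0->A; A-1->B; B-0->A; B-1->C; C-0->D; C-1->C; D-0->E; D-1->F; E-0->G; E-1->H; F-0->I; F-1->J; G-0->G; G-1->H; H-0->I; H-1->J; I-0->E; I-1->F; J-0->D; J-1->K; K-0->D; K-1->K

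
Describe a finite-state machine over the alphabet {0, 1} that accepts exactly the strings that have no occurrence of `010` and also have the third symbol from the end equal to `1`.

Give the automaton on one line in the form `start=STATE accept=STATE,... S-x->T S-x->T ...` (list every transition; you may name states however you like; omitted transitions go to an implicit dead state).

start=A accept=H,I,J,K A-0->B A-1->C B-0->B B-1->D C-0->E C-1->F D-0->G D-1->F E-0->H E-1->I F-0->J F-1->K G-0->G G-1->G H-0->B H-1->D I-0->G I-1->F J-0->H J-1->I K-0->J K-1->K

Run two small machines in parallel and take their product. The first has 4 states tracking partial matches of the forbidden pattern `010`; the second has 15 states tracking the last 3 symbols read. A product state is a pair (one from each), accepting exactly when both do. After merging equivalent states the machine shrinks.
An 11-state machine:
       0  1 
>  A   B  C 
   B   B  D 
   C   E  F 
   D   G  F 
   E   H  I 
   F   J  K 
   G   G  G 
 * H   B  D 
 * I   G  F 
 * J   H  I 
 * K   J  K 
(> = start, * = accepting)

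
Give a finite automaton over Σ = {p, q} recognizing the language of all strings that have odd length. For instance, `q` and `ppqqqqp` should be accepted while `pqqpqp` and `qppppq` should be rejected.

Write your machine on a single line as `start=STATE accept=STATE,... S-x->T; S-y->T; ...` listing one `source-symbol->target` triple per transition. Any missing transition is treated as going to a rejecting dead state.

start=A; accept=B; A-p->B; A-q->B; B-p->A; B-q->A

Count input length modulo 2: every symbol advances one step around the cycle A → B → A. Accept at B.
With 2 states:
       p  q 
>  A   B  B 
 * B   A  A 
(> = start, * = accepting)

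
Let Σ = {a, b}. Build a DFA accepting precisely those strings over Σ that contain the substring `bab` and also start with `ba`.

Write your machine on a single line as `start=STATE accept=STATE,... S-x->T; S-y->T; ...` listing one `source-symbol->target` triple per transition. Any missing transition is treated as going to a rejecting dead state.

Build one automaton per condition and run them in lockstep. One (4 states) tracks whether and how much of `bab` has been seen; the other (4 states) tracks whether the input so far still matches the prefix `ba`. Each combined state is a pair, one component from each; accept when both components accept. Minimizing collapses redundant product states.
7 states suffice.
        a   b  
>  s0   s1  s2 
   s1   s1  s1 
   s2   s3  s1 
   s3   s4  s5 
   s4   s4  s6 
 * s5   s5  s5 
   s6   s3  s6 
(> = start, * = accepting)

start=s0; accept=s5; s0-a->s1; s0-b->s2; s1-a->s1; s1-b->s1; s2-a->s3; s2-b->s1; s3-a->s4; s3-b->s5; s4-a->s4; s4-b->s6; s5-a->s5; s5-b->s5; s6-a->s3; s6-b->s6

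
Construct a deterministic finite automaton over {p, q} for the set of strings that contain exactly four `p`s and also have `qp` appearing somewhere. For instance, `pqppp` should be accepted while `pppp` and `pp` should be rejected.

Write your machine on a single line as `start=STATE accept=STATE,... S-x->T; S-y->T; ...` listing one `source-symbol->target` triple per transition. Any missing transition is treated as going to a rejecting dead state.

start=S0; accept=S14; S0-p->S1; S0-q->S2; S1-p->S3; S1-q->S4; S2-p->S5; S2-q->S2; S3-p->S6; S3-q->S7; S4-p->S8; S4-q->S4; S5-p->S8; S5-q->S5; S6-p->S9; S6-q->S10; S7-p->S11; S7-q->S7; S8-p->S11; S8-q->S8; S9-p->S12; S9-q->S13; S10-p->S14; S10-q->S10; S11-p->S14; S11-q->S11; S12-p->S12; S12-q->S15; S13-p->S16; S13-q->S13; S14-p->S16; S14-q->S14; S15-p->S16; S15-q->S15; S16-p->S16; S16-q->S16

Handle the two conditions separately and then intersect. The first has 6 states tracking the count of `p`s, saturating at 5; the second has 3 states tracking whether and how much of `qp` has been seen. A product state is a pair (one from each), accepting exactly when both do.
A 17-state machine:
          p    q  
>  S0     S1   S2 
   S1     S3   S4 
   S2     S5   S2 
   S3     S6   S7 
   S4     S8   S4 
   S5     S8   S5 
   S6     S9  S10 
   S7    S11   S7 
   S8    S11   S8 
   S9    S12  S13 
   S10   S14  S10 
   S11   S14  S11 
   S12   S12  S15 
   S13   S16  S13 
 * S14   S16  S14 
   S15   S16  S15 
   S16   S16  S16 
(> = start, * = accepting)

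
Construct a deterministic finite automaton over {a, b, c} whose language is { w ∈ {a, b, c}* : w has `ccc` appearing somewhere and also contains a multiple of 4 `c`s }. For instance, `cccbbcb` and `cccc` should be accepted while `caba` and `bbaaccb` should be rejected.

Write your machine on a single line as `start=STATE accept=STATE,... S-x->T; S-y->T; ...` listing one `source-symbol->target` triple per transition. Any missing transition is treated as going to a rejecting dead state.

start=S0; accept=S9; S0-a->S0; S0-b->S0; S0-c->S1; S1-a->S2; S1-b->S2; S1-c->S3; S2-a->S2; S2-b->S2; S2-c->S4; S3-a->S5; S3-b->S5; S3-c->S6; S4-a->S5; S4-b->S5; S4-c->S7; S5-a->S5; S5-b->S5; S5-c->S8; S6-a->S6; S6-b->S6; S6-c->S9; S7-a->S10; S7-b->S10; S7-c->S9; S8-a->S10; S8-b->S10; S8-c->S11; S9-a->S9; S9-b->S9; S9-c->S12; S10-a->S10; S10-b->S10; S10-c->S13; S11-a->S0; S11-b->S0; S11-c->S12; S12-a->S12; S12-b->S12; S12-c->S14; S13-a->S0; S13-b->S0; S13-c->S15; S14-a->S14; S14-b->S14; S14-c->S6; S15-a->S2; S15-b->S2; S15-c->S14

Run two small machines in parallel and take their product. One (4 states) tracks whether and how much of `ccc` has been seen; the other (4 states) tracks the count of `c`s modulo 4. Each combined state is a pair, one component from each; accept when both components accept.
With 16 states:
          a    b    c  
>  S0     S0   S0   S1 
   S1     S2   S2   S3 
   S2     S2   S2   S4 
   S3     S5   S5   S6 
   S4     S5   S5   S7 
   S5     S5   S5   S8 
   S6     S6   S6   S9 
   S7    S10  S10   S9 
   S8    S10  S10  S11 
 * S9     S9   S9  S12 
   S10   S10  S10  S13 
   S11    S0   S0  S12 
   S12   S12  S12  S14 
   S13    S0   S0  S15 
   S14   S14  S14   S6 
   S15    S2   S2  S14 
(> = start, * = accepting)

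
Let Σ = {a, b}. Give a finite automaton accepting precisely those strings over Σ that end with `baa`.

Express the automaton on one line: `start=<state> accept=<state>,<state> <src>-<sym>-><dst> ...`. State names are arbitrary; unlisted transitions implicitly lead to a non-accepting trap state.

Remember how much of `baa` the current input suffix matches. State q0 means no match yet; q1 means the last symbol is `b`; q2 means the last 2 symbols are `ba`; q3 means the last 3 symbols are `baa`. Only q3 accepts. On a mismatch, fall back to the longest proper suffix that is still a prefix of `baa`.
4 states suffice.
        a   b  
>  q0   q0  q1 
   q1   q2  q1 
   q2   q3  q1 
 * q3   q0  q1 
(> = start, * = accepting)

start=q0 accept=q3 q0-a->q0 q0-b->q1 q1-a->q2 q1-b->q1 q2-a->q3 q2-b->q1 q3-a->q0 q3-b->q1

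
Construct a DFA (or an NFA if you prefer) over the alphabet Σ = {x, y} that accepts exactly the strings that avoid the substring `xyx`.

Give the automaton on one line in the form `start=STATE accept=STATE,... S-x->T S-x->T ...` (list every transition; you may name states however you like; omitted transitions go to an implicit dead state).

start=q0 accept=q0,q1,q2 q0-x->q1 q0-y->q0 q1-x->q1 q1-y->q2 q2-x->q3 q2-y->q0 q3-x->q3 q3-y->q3

Track partial matches of the forbidden pattern `xyx`. State q3 is a dead state reached once `xyx` has occurred; every other state accepts. q0 means no part of `xyx` is currently matched.
        x   y  
>* q0   q1  q0 
 * q1   q1  q2 
 * q2   q3  q0 
   q3   q3  q3 
(> = start, * = accepting)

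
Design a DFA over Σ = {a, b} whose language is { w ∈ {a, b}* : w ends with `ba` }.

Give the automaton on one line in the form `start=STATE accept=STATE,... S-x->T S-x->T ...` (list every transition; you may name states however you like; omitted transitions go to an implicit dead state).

start=s0 accept=s2 s0-a->s0 s0-b->s1 s1-a->s2 s1-b->s1 s2-a->s0 s2-b->s1

Remember how much of `ba` the current input suffix matches. State s0 means no match yet; s1 means the last symbol is `b`; s2 means the last 2 symbols are `ba`. Only s2 accepts. On a mismatch, fall back to the longest proper suffix that is still a prefix of `ba`.
        a   b  
>  s0   s0  s1 
   s1   s2  s1 
 * s2   s0  s1 
(> = start, * = accepting)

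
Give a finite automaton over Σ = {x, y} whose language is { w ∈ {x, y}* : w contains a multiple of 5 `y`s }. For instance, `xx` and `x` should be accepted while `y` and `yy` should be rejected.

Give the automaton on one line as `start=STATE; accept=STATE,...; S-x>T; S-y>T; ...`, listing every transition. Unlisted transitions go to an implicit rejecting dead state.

start=S0; accept=S0; S0-x>S0; S0-y>S1; S1-x>S1; S1-y>S2; S2-x>S2; S2-y>S3; S3-x>S3; S3-y>S4; S4-x>S4; S4-y>S0

Keep the running count of `y`s modulo 5: each `y` advances along the cycle S0 → S1 → S2 → S3 → S4 → S0 while other symbols loop. Accept at S0.
A 5-state machine:
        x   y  
>* S0   S0  S1 
   S1   S1  S2 
   S2   S2  S3 
   S3   S3  S4 
   S4   S4  S0 
(> = start, * = accepting)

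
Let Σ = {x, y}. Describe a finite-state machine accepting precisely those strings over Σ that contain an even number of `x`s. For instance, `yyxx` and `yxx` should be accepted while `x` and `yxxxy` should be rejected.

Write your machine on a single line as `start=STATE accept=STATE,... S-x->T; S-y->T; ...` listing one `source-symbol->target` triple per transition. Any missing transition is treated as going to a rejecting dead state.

start=S0; accept=S0; S0-x->S1; S0-y->S0; S1-x->S0; S1-y->S1

The only thing that matters is how many `x`s have appeared, reduced mod 2. Use one state per residue: S0 for 0, …, S1 for 1. Reading `x` moves to the next residue; anything else stays put. S0 is accepting.
2 states suffice.
        x   y  
>* S0   S1  S0 
   S1   S0  S1 
(> = start, * = accepting)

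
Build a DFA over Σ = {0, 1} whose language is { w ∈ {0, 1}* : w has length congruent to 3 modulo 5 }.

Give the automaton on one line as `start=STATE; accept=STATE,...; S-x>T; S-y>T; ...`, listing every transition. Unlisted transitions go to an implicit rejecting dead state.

Count input length modulo 5: every symbol advances one step around the cycle q0 → q1 → q2 → q3 → q4 → q0. Accept at q3.
A 5-state machine:
        0   1  
>  q0   q1  q1 
   q1   q2  q2 
   q2   q3  q3 
 * q3   q4  q4 
   q4   q0  q0 
(> = start, * = accepting)

start=q0; accept=q3; q0-0>q1; q0-1>q1; q1-0>q2; q1-1>q2; q2-0>q3; q2-1>q3; q3-0>q4; q3-1>q4; q4-0>q0; q4-1>q0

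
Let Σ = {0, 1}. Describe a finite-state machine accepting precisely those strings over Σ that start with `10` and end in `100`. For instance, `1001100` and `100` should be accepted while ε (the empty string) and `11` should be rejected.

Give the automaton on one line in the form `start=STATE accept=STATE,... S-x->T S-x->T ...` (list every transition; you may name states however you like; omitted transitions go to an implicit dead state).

start=S0 accept=S4 S0-0->S1 S0-1->S2 S1-0->S1 S1-1->S1 S2-0->S3 S2-1->S1 S3-0->S4 S3-1->S5 S4-0->S6 S4-1->S5 S5-0->S3 S5-1->S5 S6-0->S6 S6-1->S5

Build one automaton per condition and run them in lockstep. One (4 states) tracks whether the input so far still matches the prefix `10`; the other (4 states) tracks how much of the suffix `100` has currently been matched. Each combined state is a pair, one component from each; accept when both components accept. Equivalent product states are then merged.
        0   1  
>  S0   S1  S2 
   S1   S1  S1 
   S2   S3  S1 
   S3   S4  S5 
 * S4   S6  S5 
   S5   S3  S5 
   S6   S6  S5 
(> = start, * = accepting)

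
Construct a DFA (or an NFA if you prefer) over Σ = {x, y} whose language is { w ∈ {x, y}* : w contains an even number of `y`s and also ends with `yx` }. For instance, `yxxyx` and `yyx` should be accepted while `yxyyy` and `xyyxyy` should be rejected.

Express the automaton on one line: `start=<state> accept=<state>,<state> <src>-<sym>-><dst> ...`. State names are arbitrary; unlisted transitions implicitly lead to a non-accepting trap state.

start=s0 accept=s3 s0-x->s0 s0-y->s1 s1-x->s1 s1-y->s2 s2-x->s3 s2-y->s1 s3-x->s0 s3-y->s1

Handle the two conditions separately and then intersect. One (2 states) tracks the count of `y`s modulo 2; the other (3 states) tracks how much of the suffix `yx` has currently been matched. Each combined state is a pair, one component from each; accept when both components accept. After merging equivalent states the machine shrinks.
        x   y  
>  s0   s0  s1 
   s1   s1  s2 
   s2   s3  s1 
 * s3   s0  s1 
(> = start, * = accepting)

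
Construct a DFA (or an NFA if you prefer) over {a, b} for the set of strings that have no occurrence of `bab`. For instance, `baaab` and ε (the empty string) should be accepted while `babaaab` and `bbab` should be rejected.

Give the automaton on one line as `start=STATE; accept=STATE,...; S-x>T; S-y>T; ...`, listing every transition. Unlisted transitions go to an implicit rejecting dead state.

This is the complement of 'contains `bab`'. Use the same substring-matching states — S0 through S3 holding how much of `bab` has just been matched — but flip the accepting set: everything except the trap S3 accepts.
A 4-state machine:
        a   b  
>* S0   S0  S1 
 * S1   S2  S1 
 * S2   S0  S3 
   S3   S3  S3 
(> = start, * = accepting)

start=S0; accept=S0,S1,S2; S0-a>S0; S0-b>S1; S1-a>S2; S1-b>S1; S2-a>S0; S2-b>S3; S3-a>S3; S3-b>S3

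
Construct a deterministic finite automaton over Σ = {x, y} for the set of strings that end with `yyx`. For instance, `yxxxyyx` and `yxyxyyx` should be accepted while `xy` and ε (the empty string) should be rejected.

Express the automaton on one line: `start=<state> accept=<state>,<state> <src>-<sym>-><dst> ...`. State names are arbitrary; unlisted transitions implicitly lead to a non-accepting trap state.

Let each state record the length of the longest suffix of the input read so far that is also a prefix of `yyx`. B means the last symbol is `y`; C means the last 2 symbols are `yy`; D means the last 3 symbols are `yyx`. Accept only at D, where the string currently ends in `yyx`.
       x  y 
>  A   A  B 
   B   A  C 
   C   D  C 
 * D   A  B 
(> = start, * = accepting)

start=A accept=D A-x->A A-y->B B-x->A B-y->C C-x->D C-y->C D-x->A D-y->B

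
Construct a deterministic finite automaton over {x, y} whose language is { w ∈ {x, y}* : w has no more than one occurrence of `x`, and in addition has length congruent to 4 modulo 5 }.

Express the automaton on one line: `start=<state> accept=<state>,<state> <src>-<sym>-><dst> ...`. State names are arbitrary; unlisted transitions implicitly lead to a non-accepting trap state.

start=q0 accept=q8,q9 q0-x->q1 q0-y->q2 q1-x->q3 q1-y->q4 q2-x->q4 q2-y->q5 q3-x->q3 q3-y->q3 q4-x->q3 q4-y->q6 q5-x->q6 q5-y->q7 q6-x->q3 q6-y->q8 q7-x->q8 q7-y->q9 q8-x->q3 q8-y->q10 q9-x->q10 q9-y->q0 q10-x->q3 q10-y->q1

Run two small machines in parallel and take their product. The first has 3 states tracking the count of `x`s, saturating at 2; the second has 5 states tracking the input length modulo 5. A product state is a pair (one from each), accepting exactly when both do. After merging equivalent states the machine shrinks.
With 11 states:
          x    y  
>  q0     q1   q2 
   q1     q3   q4 
   q2     q4   q5 
   q3     q3   q3 
   q4     q3   q6 
   q5     q6   q7 
   q6     q3   q8 
   q7     q8   q9 
 * q8     q3  q10 
 * q9    q10   q0 
   q10    q3   q1 
(> = start, * = accepting)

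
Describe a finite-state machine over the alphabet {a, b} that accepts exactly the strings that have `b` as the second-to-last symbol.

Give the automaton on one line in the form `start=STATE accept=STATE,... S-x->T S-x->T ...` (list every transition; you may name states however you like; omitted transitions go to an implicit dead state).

A DFA must remember the last 2 symbols (since which symbol is second-to-last isn't known until the input ends). Use one state per possible window of the last ≤2 symbols; accept from those whose window starts with `b`.
With 7 states:
        a   b  
>  S0   S1  S2 
   S1   S3  S4 
   S2   S5  S6 
   S3   S3  S4 
   S4   S5  S6 
 * S5   S3  S4 
 * S6   S5  S6 
(> = start, * = accepting)

start=S0 accept=S5,S6 S0-a->S1 S0-b->S2 S1-a->S3 S1-b->S4 S2-a->S5 S2-b->S6 S3-a->S3 S3-b->S4 S4-a->S5 S4-b->S6 S5-a->S3 S5-b->S4 S6-a->S5 S6-b->S6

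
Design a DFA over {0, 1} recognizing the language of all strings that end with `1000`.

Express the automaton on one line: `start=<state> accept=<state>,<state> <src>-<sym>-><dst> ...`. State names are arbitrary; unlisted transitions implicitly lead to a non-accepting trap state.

start=q0 accept=q4 q0-0->q0 q0-1->q1 q1-0->q2 q1-1->q1 q2-0->q3 q2-1->q1 q3-0->q4 q3-1->q1 q4-0->q0 q4-1->q1

Let each state record the length of the longest suffix of the input read so far that is also a prefix of `1000`. q1 means the last symbol is `1`; q2 means the last 2 symbols are `10`; q3 means the last 3 symbols are `100`; q4 means the last 4 symbols are `1000`. Accept only at q4, where the string currently ends in `1000`.
5 states suffice.
        0   1  
>  q0   q0  q1 
   q1   q2  q1 
   q2   q3  q1 
   q3   q4  q1 
 * q4   q0  q1 
(> = start, * = accepting)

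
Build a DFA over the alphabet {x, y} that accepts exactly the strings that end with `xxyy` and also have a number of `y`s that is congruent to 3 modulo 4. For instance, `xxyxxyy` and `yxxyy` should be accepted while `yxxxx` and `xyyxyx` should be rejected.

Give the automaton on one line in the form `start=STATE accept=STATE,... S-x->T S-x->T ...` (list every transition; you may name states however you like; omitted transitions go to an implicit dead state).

start=s0 accept=s7 s0-x->s0 s0-y->s1 s1-x->s2 s1-y->s3 s2-x->s4 s2-y->s3 s3-x->s3 s3-y->s5 s4-x->s4 s4-y->s6 s5-x->s5 s5-y->s0 s6-x->s3 s6-y->s7 s7-x->s5 s7-y->s0

Run two small machines in parallel and take their product. The first has 5 states tracking how much of the suffix `xxyy` has currently been matched; the second has 4 states tracking the count of `y`s modulo 4. A product state is a pair (one from each), accepting exactly when both do. Minimizing collapses redundant product states.
An 8-state machine:
        x   y  
>  s0   s0  s1 
   s1   s2  s3 
   s2   s4  s3 
   s3   s3  s5 
   s4   s4  s6 
   s5   s5  s0 
   s6   s3  s7 
 * s7   s5  s0 
(> = start, * = accepting)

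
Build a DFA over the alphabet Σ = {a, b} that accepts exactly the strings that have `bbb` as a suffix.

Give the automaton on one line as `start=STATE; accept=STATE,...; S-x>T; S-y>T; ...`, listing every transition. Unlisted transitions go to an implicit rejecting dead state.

start=q0; accept=q3; q0-a>q0; q0-b>q1; q1-a>q0; q1-b>q2; q2-a>q0; q2-b>q3; q3-a>q0; q3-b>q3

Let each state record the length of the longest suffix of the input read so far that is also a prefix of `bbb`. q1 means the last symbol is `b`; q2 means the last 2 symbols are `bb`; q3 means the last 3 symbols are `bbb`. Accept only at q3, where the string currently ends in `bbb`.
        a   b  
>  q0   q0  q1 
   q1   q0  q2 
   q2   q0  q3 
 * q3   q0  q3 
(> = start, * = accepting)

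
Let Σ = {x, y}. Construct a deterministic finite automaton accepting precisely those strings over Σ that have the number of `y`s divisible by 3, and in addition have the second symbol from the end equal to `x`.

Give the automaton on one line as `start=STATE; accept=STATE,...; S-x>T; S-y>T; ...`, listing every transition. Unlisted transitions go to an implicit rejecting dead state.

Build one automaton per condition and run them in lockstep. The first has 3 states tracking the count of `y`s modulo 3; the second has 7 states tracking the last 2 symbols read. A product state is a pair (one from each), accepting exactly when both do.
          x    y  
>  q0     q1   q2 
   q1     q3   q4 
   q2     q5   q6 
 * q3     q3   q4 
   q4     q5   q6 
   q5     q7   q8 
   q6     q9  q10 
   q7     q7   q8 
   q8     q9  q10 
   q9    q11  q12 
   q10   q13  q14 
   q11   q11  q12 
 * q12   q13  q14 
   q13    q3   q4 
   q14    q5   q6 
(> = start, * = accepting)

start=q0; accept=q3,q12; q0-x>q1; q0-y>q2; q1-x>q3; q1-y>q4; q2-x>q5; q2-y>q6; q3-x>q3; q3-y>q4; q4-x>q5; q4-y>q6; q5-x>q7; q5-y>q8; q6-x>q9; q6-y>q10; q7-x>q7; q7-y>q8; q8-x>q9; q8-y>q10; q9-x>q11; q9-y>q12; q10-x>q13; q10-y>q14; q11-x>q11; q11-y>q12; q12-x>q13; q12-y>q14; q13-x>q3; q13-y>q4; q14-x>q5; q14-y>q6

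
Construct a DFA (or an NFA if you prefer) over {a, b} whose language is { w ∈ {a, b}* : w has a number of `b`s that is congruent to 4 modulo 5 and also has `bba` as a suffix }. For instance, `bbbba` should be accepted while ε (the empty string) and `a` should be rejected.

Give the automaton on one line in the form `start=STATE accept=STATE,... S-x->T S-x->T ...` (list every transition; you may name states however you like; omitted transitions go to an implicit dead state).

start=s0 accept=s7 s0-a->s0 s0-b->s1 s1-a->s1 s1-b->s2 s2-a->s2 s2-b->s3 s3-a->s4 s3-b->s5 s4-a->s4 s4-b->s6 s5-a->s7 s5-b->s0 s6-a->s6 s6-b->s0 s7-a->s6 s7-b->s0

Handle the two conditions separately and then intersect. The first has 5 states tracking the count of `b`s modulo 5; the second has 4 states tracking how much of the suffix `bba` has currently been matched. A product state is a pair (one from each), accepting exactly when both do. After merging equivalent states the machine shrinks.
With 8 states:
        a   b  
>  s0   s0  s1 
   s1   s1  s2 
   s2   s2  s3 
   s3   s4  s5 
   s4   s4  s6 
   s5   s7  s0 
   s6   s6  s0 
 * s7   s6  s0 
(> = start, * = accepting)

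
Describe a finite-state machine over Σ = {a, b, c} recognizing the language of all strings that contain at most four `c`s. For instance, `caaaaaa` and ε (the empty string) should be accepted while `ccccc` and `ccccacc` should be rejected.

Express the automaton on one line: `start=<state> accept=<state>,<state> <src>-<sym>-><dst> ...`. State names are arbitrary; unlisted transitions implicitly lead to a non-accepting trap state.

start=q0 accept=q0,q1,q2,q3,q4 q0-a->q0 q0-b->q0 q0-c->q1 q1-a->q1 q1-b->q1 q1-c->q2 q2-a->q2 q2-b->q2 q2-c->q3 q3-a->q3 q3-b->q3 q3-c->q4 q4-a->q4 q4-b->q4 q4-c->q5 q5-a->q5 q5-b->q5 q5-c->q5

Only the number of `c`s matters, and only up to 5. Make a chain q0 → q1 → q2 → q3 → q4 → q5 advanced by each `c` (with q5 absorbing); every other symbol self-loops. The accepting set is {q0, q1, q2, q3, q4}.
        a   b   c  
>* q0   q0  q0  q1 
 * q1   q1  q1  q2 
 * q2   q2  q2  q3 
 * q3   q3  q3  q4 
 * q4   q4  q4  q5 
   q5   q5  q5  q5 
(> = start, * = accepting)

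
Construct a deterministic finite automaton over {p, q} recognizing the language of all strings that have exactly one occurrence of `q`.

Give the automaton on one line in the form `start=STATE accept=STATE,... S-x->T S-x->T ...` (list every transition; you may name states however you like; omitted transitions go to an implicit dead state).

start=s0 accept=s1 s0-p->s0 s0-q->s1 s1-p->s1 s1-q->s2 s2-p->s2 s2-q->s2

Only the number of `q`s matters, and only up to 2. Make a chain s0 → s1 → s2 advanced by each `q` (with s2 absorbing); every other symbol self-loops. The accepting set is {s1}.
        p   q  
>  s0   s0  s1 
 * s1   s1  s2 
   s2   s2  s2 
(> = start, * = accepting)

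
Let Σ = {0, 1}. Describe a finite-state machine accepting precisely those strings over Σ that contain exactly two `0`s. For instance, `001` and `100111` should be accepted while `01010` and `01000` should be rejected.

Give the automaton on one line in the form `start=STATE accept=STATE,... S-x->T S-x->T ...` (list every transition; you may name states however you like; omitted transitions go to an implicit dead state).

Only the number of `0`s matters, and only up to 3. Make a chain A → B → C → D advanced by each `0` (with D absorbing); every other symbol self-loops. The accepting set is {C}.
4 states suffice.
       0  1 
>  A   B  A 
   B   C  B 
 * C   D  C 
   D   D  D 
(> = start, * = accepting)

start=A accept=C A-0->B A-1->A B-0->C B-1->B C-0->D C-1->C D-0->D D-1->D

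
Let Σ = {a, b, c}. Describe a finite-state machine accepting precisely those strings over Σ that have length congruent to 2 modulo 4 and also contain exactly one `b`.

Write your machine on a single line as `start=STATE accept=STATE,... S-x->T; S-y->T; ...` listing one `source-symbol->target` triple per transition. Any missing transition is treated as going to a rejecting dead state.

start=q0; accept=q4; q0-a->q1; q0-b->q2; q0-c->q1; q1-a->q3; q1-b->q4; q1-c->q3; q2-a->q4; q2-b->q5; q2-c->q4; q3-a->q6; q3-b->q7; q3-c->q6; q4-a->q7; q4-b->q8; q4-c->q7; q5-a->q8; q5-b->q8; q5-c->q8; q6-a->q0; q6-b->q9; q6-c->q0; q7-a->q9; q7-b->q10; q7-c->q9; q8-a->q10; q8-b->q10; q8-c->q10; q9-a->q2; q9-b->q11; q9-c->q2; q10-a->q11; q10-b->q11; q10-c->q11; q11-a->q5; q11-b->q5; q11-c->q5

Run two small machines in parallel and take their product. One (4 states) tracks the input length modulo 4; the other (3 states) tracks the count of `b`s, saturating at 2. Each combined state is a pair, one component from each; accept when both components accept.
With 12 states:
          a    b    c  
>  q0     q1   q2   q1 
   q1     q3   q4   q3 
   q2     q4   q5   q4 
   q3     q6   q7   q6 
 * q4     q7   q8   q7 
   q5     q8   q8   q8 
   q6     q0   q9   q0 
   q7     q9  q10   q9 
   q8    q10  q10  q10 
   q9     q2  q11   q2 
   q10   q11  q11  q11 
   q11    q5   q5   q5 
(> = start, * = accepting)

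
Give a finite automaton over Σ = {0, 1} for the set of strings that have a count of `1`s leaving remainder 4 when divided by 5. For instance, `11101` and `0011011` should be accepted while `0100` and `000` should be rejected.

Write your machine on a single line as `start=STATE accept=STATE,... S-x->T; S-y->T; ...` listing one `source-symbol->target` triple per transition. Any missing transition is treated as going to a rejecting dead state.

start=q0; accept=q4; q0-0->q0; q0-1->q1; q1-0->q1; q1-1->q2; q2-0->q2; q2-1->q3; q3-0->q3; q3-1->q4; q4-0->q4; q4-1->q0

The only thing that matters is how many `1`s have appeared, reduced mod 5. Use one state per residue: q0 for 0, …, q4 for 4. Reading `1` moves to the next residue; anything else stays put. q4 is accepting.
        0   1  
>  q0   q0  q1 
   q1   q1  q2 
   q2   q2  q3 
   q3   q3  q4 
 * q4   q4  q0 
(> = start, * = accepting)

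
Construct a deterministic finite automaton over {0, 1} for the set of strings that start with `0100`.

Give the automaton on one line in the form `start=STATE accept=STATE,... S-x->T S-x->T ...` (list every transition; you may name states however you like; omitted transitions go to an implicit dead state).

Check the first 4 symbols one by one: q0 through q3 record how many have matched `0100` so far; any wrong symbol goes to the dead state q5. After all 4 match we enter the accepting sink q4.
        0   1  
>  q0   q1  q5 
   q1   q5  q2 
   q2   q3  q5 
   q3   q4  q5 
 * q4   q4  q4 
   q5   q5  q5 
(> = start, * = accepting)

start=q0 accept=q4 q0-0->q1 q0-1->q5 q1-0->q5 q1-1->q2 q2-0->q3 q2-1->q5 q3-0->q4 q3-1->q5 q4-0->q4 q4-1->q4 q5-0->q5 q5-1->q5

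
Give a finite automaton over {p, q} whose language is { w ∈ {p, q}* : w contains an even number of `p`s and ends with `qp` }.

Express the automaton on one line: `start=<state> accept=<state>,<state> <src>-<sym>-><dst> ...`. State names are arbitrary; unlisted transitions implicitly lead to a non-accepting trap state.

Run two small machines in parallel and take their product. One (2 states) tracks the count of `p`s modulo 2; the other (3 states) tracks how much of the suffix `qp` has currently been matched. Each combined state is a pair, one component from each; accept when both components accept. Minimizing collapses redundant product states.
        p   q  
>  S0   S1  S0 
   S1   S0  S2 
   S2   S3  S2 
 * S3   S1  S0 
(> = start, * = accepting)

start=S0 accept=S3 S0-p->S1 S0-q->S0 S1-p->S0 S1-q->S2 S2-p->S3 S2-q->S2 S3-p->S1 S3-q->S0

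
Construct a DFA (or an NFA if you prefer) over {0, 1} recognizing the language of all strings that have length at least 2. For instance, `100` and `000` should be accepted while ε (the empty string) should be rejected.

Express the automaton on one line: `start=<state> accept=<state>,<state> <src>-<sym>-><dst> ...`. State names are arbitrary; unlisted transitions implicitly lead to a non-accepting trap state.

start=s0 accept=s2,s3 s0-0->s1 s0-1->s1 s1-0->s2 s1-1->s2 s2-0->s3 s2-1->s3 s3-0->s3 s3-1->s3

Count input length up to 3: every symbol moves from s0 toward s3, which means 'more than 2' and absorbs. Accept from {s2, s3}.
A 4-state machine:
        0   1  
>  s0   s1  s1 
   s1   s2  s2 
 * s2   s3  s3 
 * s3   s3  s3 
(> = start, * = accepting)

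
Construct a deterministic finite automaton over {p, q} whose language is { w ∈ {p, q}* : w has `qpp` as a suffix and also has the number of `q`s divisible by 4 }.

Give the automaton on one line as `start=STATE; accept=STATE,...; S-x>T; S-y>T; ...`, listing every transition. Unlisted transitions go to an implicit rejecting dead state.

start=A; accept=G; A-p>A; A-q>B; B-p>B; B-q>C; C-p>C; C-q>D; D-p>D; D-q>E; E-p>F; E-q>B; F-p>G; F-q>B; G-p>A; G-q>B

Build one automaton per condition and run them in lockstep. One (4 states) tracks how much of the suffix `qpp` has currently been matched; the other (4 states) tracks the count of `q`s modulo 4. Each combined state is a pair, one component from each; accept when both components accept. Equivalent product states are then merged.
With 7 states:
       p  q 
>  A   A  B 
   B   B  C 
   C   C  D 
   D   D  E 
   E   F  B 
   F   G  B 
 * G   A  B 
(> = start, * = accepting)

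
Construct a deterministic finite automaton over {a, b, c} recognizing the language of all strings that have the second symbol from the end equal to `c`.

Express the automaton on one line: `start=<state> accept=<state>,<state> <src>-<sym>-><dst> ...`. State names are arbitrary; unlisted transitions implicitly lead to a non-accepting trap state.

start=q0 accept=q10,q11,q12 q0-a->q1 q0-b->q2 q0-c->q3 q1-a->q4 q1-b->q5 q1-c->q6 q2-a->q7 q2-b->q8 q2-c->q9 q3-a->q10 q3-b->q11 q3-c->q12 q4-a->q4 q4-b->q5 q4-c->q6 q5-a->q7 q5-b->q8 q5-c->q9 q6-a->q10 q6-b->q11 q6-c->q12 q7-a->q4 q7-b->q5 q7-c->q6 q8-a->q7 q8-b->q8 q8-c->q9 q9-a->q10 q9-b->q11 q9-c->q12 q10-a->q4 q10-b->q5 q10-c->q6 q11-a->q7 q11-b->q8 q11-c->q9 q12-a->q10 q12-b->q11 q12-c->q12

A DFA must remember the last 2 symbols (since which symbol is second-to-last isn't known until the input ends). Use one state per possible window of the last ≤2 symbols; accept from those whose window starts with `c`.
With 13 states:
          a    b    c  
>  q0     q1   q2   q3 
   q1     q4   q5   q6 
   q2     q7   q8   q9 
   q3    q10  q11  q12 
   q4     q4   q5   q6 
   q5     q7   q8   q9 
   q6    q10  q11  q12 
   q7     q4   q5   q6 
   q8     q7   q8   q9 
   q9    q10  q11  q12 
 * q10    q4   q5   q6 
 * q11    q7   q8   q9 
 * q12   q10  q11  q12 
(> = start, * = accepting)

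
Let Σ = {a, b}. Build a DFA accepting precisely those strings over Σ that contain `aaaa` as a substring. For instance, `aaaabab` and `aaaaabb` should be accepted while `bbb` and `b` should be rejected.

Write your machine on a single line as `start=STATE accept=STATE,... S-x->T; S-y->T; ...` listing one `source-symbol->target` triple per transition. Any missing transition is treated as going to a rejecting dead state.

start=q0; accept=q4; q0-a->q1; q0-b->q0; q1-a->q2; q1-b->q0; q2-a->q3; q2-b->q0; q3-a->q4; q3-b->q0; q4-a->q4; q4-b->q4

States q0..q3 record the length of the longest prefix of `aaaa` that matches the current input suffix. Reaching q4 means `aaaa` has been seen, and we stay there forever. Accept from q4.
With 5 states:
        a   b  
>  q0   q1  q0 
   q1   q2  q0 
   q2   q3  q0 
   q3   q4  q0 
 * q4   q4  q4 
(> = start, * = accepting)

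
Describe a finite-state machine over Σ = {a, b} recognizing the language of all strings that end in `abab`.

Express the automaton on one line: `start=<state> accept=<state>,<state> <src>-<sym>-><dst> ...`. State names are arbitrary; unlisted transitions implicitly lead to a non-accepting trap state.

Let each state record the length of the longest suffix of the input read so far that is also a prefix of `abab`. q1 means the last symbol is `a`; q2 means the last 2 symbols are `ab`; q3 means the last 3 symbols are `aba`; q4 means the last 4 symbols are `abab`. Accept only at q4, where the string currently ends in `abab`.
        a   b  
>  q0   q1  q0 
   q1   q1  q2 
   q2   q3  q0 
   q3   q1  q4 
 * q4   q3  q0 
(> = start, * = accepting)

start=q0 accept=q4 q0-a->q1 q0-b->q0 q1-a->q1 q1-b->q2 q2-a->q3 q2-b->q0 q3-a->q1 q3-b->q4 q4-a->q3 q4-b->q0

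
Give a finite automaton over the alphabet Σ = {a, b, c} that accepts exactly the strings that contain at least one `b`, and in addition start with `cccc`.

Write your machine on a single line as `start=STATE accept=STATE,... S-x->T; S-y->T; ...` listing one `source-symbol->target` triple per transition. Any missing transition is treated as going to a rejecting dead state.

Handle the two conditions separately and then intersect. One (3 states) tracks the count of `b`s, saturating at 2; the other (6 states) tracks whether the input so far still matches the prefix `cccc`. Each combined state is a pair, one component from each; accept when both components accept.
10 states suffice.
        a   b   c  
>  q0   q1  q2  q3 
   q1   q1  q2  q1 
   q2   q2  q4  q2 
   q3   q1  q2  q5 
   q4   q4  q4  q4 
   q5   q1  q2  q6 
   q6   q1  q2  q7 
   q7   q7  q8  q7 
 * q8   q8  q9  q8 
 * q9   q9  q9  q9 
(> = start, * = accepting)

start=q0; accept=q8,q9; q0-a->q1; q0-b->q2; q0-c->q3; q1-a->q1; q1-b->q2; q1-c->q1; q2-a->q2; q2-b->q4; q2-c->q2; q3-a->q1; q3-b->q2; q3-c->q5; q4-a->q4; q4-b->q4; q4-c->q4; q5-a->q1; q5-b->q2; q5-c->q6; q6-a->q1; q6-b->q2; q6-c->q7; q7-a->q7; q7-b->q8; q7-c->q7; q8-a->q8; q8-b->q9; q8-c->q8; q9-a->q9; q9-b->q9; q9-c->q9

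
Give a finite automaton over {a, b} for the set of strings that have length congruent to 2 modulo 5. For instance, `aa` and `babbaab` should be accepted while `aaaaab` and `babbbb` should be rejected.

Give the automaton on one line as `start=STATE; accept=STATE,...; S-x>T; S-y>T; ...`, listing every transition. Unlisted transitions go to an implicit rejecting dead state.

Only the length mod 5 matters, so use a 5-cycle: from any state, every input symbol moves to the next state, wrapping q4 back to q0. Mark q2 accepting.
5 states suffice.
        a   b  
>  q0   q1  q1 
   q1   q2  q2 
 * q2   q3  q3 
   q3   q4  q4 
   q4   q0  q0 
(> = start, * = accepting)

start=q0; accept=q2; q0-a>q1; q0-b>q1; q1-a>q2; q1-b>q2; q2-a>q3; q2-b>q3; q3-a>q4; q3-b>q4; q4-a>q0; q4-b>q0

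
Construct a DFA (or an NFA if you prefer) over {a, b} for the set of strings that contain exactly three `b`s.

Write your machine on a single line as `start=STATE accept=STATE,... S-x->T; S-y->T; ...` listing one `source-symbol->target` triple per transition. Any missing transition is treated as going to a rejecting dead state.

Only the number of `b`s matters, and only up to 4. Make a chain S0 → S1 → S2 → S3 → S4 advanced by each `b` (with S4 absorbing); every other symbol self-loops. The accepting set is {S3}.
A 5-state machine:
        a   b  
>  S0   S0  S1 
   S1   S1  S2 
   S2   S2  S3 
 * S3   S3  S4 
   S4   S4  S4 
(> = start, * = accepting)

start=S0; accept=S3; S0-a->S0; S0-b->S1; S1-a->S1; S1-b->S2; S2-a->S2; S2-b->S3; S3-a->S3; S3-b->S4; S4-a->S4; S4-b->S4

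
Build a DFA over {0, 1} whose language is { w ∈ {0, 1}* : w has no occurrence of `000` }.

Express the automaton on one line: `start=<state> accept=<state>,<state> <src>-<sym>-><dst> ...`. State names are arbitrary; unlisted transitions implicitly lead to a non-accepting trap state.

start=S0 accept=S0,S1,S2 S0-0->S1 S0-1->S0 S1-0->S2 S1-1->S0 S2-0->S3 S2-1->S0 S3-0->S3 S3-1->S3

This is the complement of 'contains `000`'. Use the same substring-matching states — S0 through S3 holding how much of `000` has just been matched — but flip the accepting set: everything except the trap S3 accepts.
4 states suffice.
        0   1  
>* S0   S1  S0 
 * S1   S2  S0 
 * S2   S3  S0 
   S3   S3  S3 
(> = start, * = accepting)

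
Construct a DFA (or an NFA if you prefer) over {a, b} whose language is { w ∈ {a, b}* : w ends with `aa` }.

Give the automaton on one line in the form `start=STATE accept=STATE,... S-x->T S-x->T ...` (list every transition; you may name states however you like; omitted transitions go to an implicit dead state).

Remember how much of `aa` the current input suffix matches. State q0 means no match yet; q1 means the last symbol is `a`; q2 means the last 2 symbols are `aa`. Only q2 accepts. On a mismatch, fall back to the longest proper suffix that is still a prefix of `aa`.
With 3 states:
        a   b  
>  q0   q1  q0 
   q1   q2  q0 
 * q2   q2  q0 
(> = start, * = accepting)

start=q0 accept=q2 q0-a->q1 q0-b->q0 q1-a->q2 q1-b->q0 q2-a->q2 q2-b->q0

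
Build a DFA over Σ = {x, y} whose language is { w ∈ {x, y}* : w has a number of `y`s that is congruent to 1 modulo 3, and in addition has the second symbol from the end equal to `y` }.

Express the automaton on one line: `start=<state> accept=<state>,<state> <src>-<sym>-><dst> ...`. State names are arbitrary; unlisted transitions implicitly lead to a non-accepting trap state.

Build one automaton per condition and run them in lockstep. One (3 states) tracks the count of `y`s modulo 3; the other (7 states) tracks the last 2 symbols read. Each combined state is a pair, one component from each; accept when both components accept.
          x    y  
>  q0     q1   q2 
   q1     q3   q4 
   q2     q5   q6 
   q3     q3   q4 
   q4     q5   q6 
 * q5     q7   q8 
   q6     q9  q10 
   q7     q7   q8 
   q8     q9  q10 
   q9    q11  q12 
   q10   q13  q14 
   q11   q11  q12 
   q12   q13  q14 
   q13    q3   q4 
 * q14    q5   q6 
(> = start, * = accepting)

start=q0 accept=q5,q14 q0-x->q1 q0-y->q2 q1-x->q3 q1-y->q4 q2-x->q5 q2-y->q6 q3-x->q3 q3-y->q4 q4-x->q5 q4-y->q6 q5-x->q7 q5-y->q8 q6-x->q9 q6-y->q10 q7-x->q7 q7-y->q8 q8-x->q9 q8-y->q10 q9-x->q11 q9-y->q12 q10-x->q13 q10-y->q14 q11-x->q11 q11-y->q12 q12-x->q13 q12-y->q14 q13-x->q3 q13-y->q4 q14-x->q5 q14-y->q6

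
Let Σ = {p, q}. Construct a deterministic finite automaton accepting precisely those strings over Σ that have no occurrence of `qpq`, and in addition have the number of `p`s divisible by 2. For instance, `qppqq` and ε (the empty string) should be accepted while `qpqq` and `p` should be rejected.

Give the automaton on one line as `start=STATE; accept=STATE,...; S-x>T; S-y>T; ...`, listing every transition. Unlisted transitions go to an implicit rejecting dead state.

start=S0; accept=S0,S2,S5; S0-p>S1; S0-q>S2; S1-p>S0; S1-q>S3; S2-p>S4; S2-q>S2; S3-p>S5; S3-q>S3; S4-p>S0; S4-q>S6; S5-p>S1; S5-q>S6; S6-p>S6; S6-q>S6

Run two small machines in parallel and take their product. The first has 4 states tracking partial matches of the forbidden pattern `qpq`; the second has 2 states tracking the count of `p`s modulo 2. A product state is a pair (one from each), accepting exactly when both do. Equivalent product states are then merged.
A 7-state machine:
        p   q  
>* S0   S1  S2 
   S1   S0  S3 
 * S2   S4  S2 
   S3   S5  S3 
   S4   S0  S6 
 * S5   S1  S6 
   S6   S6  S6 
(> = start, * = accepting)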